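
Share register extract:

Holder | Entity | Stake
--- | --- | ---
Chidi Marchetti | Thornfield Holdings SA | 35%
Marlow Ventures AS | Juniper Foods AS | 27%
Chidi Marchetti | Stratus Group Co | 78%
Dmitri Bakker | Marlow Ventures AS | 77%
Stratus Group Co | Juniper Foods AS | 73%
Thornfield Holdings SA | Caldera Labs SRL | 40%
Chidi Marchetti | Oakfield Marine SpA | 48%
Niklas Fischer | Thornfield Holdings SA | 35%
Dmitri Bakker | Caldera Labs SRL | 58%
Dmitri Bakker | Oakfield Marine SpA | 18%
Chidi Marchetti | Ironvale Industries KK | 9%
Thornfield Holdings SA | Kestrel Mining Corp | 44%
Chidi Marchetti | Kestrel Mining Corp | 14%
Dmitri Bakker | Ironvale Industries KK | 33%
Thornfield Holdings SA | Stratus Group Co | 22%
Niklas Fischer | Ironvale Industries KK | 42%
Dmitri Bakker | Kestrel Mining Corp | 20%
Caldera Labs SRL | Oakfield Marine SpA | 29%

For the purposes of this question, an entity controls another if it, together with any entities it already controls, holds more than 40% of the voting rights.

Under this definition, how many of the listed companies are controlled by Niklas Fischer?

1

Niklas holds 42% of Ironvale, so Niklas controls Ironvale.
No other company's threshold is met.
Niklas controls 1 company.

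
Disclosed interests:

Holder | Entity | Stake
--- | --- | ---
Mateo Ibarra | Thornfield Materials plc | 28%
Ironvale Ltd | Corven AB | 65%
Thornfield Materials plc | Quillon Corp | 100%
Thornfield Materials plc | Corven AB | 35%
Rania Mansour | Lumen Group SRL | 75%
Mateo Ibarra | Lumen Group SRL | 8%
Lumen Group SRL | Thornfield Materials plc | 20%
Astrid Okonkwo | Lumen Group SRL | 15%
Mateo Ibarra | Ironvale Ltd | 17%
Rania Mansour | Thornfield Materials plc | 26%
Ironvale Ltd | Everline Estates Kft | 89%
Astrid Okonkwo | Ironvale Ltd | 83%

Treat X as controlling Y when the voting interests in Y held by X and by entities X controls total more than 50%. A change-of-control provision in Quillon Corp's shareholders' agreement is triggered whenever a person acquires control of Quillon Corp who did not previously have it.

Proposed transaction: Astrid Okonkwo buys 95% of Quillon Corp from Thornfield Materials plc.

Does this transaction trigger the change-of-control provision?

Yes

The purchase adds only to Astrid's holdings (Thornfield's stake shrinks), so Astrid is the only person who could newly come to control Quillon.
Astrid holds 83% of Ironvale, so Astrid controls Ironvale.
Ironvale holds 89% of Everline, so Astrid controls Everline.
Ironvale holds 65% of Corven, so Astrid controls Corven.
Neither Astrid nor any entity Astrid controls holds any voting interest in Quillon.
So before the transaction, Astrid does not control Quillon.
After the purchase, Astrid holds 95% of Quillon directly, and Thornfield's stake falls to 5%.
Astrid holds 95% of Quillon, so Astrid controls Quillon.
Astrid did not control Quillon before and does after, so the clause is triggered.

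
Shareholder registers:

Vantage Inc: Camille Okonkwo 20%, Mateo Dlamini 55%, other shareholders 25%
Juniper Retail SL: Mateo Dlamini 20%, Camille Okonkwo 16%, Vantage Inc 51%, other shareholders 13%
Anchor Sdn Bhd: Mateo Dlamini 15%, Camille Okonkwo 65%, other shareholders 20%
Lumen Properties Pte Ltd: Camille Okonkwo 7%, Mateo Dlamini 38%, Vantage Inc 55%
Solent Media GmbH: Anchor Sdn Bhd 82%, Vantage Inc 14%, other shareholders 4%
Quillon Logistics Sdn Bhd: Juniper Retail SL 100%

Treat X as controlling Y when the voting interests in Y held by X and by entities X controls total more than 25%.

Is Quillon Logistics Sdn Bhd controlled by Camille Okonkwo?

Camille holds 65% of Anchor, so Camille controls Anchor.
Anchor holds 82% of Solent, so Camille controls Solent.
Neither Camille nor any entity Camille controls holds any voting interest in Quillon.
So Camille does not control Quillon.

No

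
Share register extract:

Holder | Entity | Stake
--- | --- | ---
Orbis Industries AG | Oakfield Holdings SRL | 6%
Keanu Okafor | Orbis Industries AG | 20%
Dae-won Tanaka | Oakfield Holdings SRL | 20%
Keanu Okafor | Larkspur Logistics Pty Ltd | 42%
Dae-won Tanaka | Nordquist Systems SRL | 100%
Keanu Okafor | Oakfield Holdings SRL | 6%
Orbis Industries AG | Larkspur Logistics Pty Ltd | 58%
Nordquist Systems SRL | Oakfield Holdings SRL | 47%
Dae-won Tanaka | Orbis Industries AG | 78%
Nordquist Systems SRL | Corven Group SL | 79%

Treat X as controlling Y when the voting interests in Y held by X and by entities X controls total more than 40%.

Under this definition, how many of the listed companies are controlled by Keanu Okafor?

1

Keanu holds 42% of Larkspur, so Keanu controls Larkspur.
No other company's threshold is met.
Keanu controls 1 company.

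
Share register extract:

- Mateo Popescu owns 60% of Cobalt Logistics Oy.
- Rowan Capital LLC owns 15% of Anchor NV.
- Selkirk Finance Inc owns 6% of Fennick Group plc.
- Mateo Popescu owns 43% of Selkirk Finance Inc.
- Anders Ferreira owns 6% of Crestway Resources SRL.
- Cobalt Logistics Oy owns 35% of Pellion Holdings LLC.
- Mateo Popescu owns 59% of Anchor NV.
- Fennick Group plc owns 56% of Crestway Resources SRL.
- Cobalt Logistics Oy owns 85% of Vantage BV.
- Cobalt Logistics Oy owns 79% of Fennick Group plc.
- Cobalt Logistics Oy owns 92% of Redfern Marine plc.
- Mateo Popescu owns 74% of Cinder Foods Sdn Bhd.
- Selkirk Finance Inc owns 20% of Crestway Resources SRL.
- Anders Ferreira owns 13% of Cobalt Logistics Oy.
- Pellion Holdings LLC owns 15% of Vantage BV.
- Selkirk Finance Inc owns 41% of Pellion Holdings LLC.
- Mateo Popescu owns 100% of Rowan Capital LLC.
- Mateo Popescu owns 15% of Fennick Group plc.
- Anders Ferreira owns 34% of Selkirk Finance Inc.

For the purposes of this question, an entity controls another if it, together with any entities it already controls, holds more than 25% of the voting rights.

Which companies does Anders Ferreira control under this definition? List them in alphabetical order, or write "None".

Crestway Resources SRL, Pellion Holdings LLC, Selkirk Finance Inc

Anders holds 34% of Selkirk, so Anders controls Selkirk.
Anders and Selkirk together hold 6% + 20% = 26% of Crestway, so Anders controls Crestway.
Selkirk holds 41% of Pellion, so Anders controls Pellion.
No other company's threshold is met.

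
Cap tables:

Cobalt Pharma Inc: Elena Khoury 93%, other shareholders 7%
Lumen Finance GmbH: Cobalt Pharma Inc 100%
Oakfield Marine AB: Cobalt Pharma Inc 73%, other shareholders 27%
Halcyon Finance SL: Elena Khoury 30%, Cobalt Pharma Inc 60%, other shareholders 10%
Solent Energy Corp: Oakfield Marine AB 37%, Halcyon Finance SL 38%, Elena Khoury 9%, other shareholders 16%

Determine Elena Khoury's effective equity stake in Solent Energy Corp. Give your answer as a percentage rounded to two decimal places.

66.72%

Elena reaches Solent along 4 paths.
Via Cobalt → Oakfield: 93% × 73% × 37% = 25.1193%.
Via Halcyon: 30% × 38% = 11.4%.
Via Cobalt → Halcyon: 93% × 60% × 38% = 21.204%.
Direct stake: 9% = 9%.
Total: 25.1193% + 11.4% + 21.204% + 9% = 66.7233%.
Rounded: 66.72%.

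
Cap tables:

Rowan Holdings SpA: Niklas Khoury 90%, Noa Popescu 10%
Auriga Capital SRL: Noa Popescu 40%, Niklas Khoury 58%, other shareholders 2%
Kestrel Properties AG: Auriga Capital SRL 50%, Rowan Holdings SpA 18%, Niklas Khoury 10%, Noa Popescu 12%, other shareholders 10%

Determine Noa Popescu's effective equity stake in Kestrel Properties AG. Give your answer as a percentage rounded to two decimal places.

33.80%

Noa reaches Kestrel along 3 paths.
Via Auriga: 40% × 50% = 20%.
Via Rowan: 10% × 18% = 1.8%.
Direct stake: 12% = 12%.
Total: 20% + 1.8% + 12% = 33.8%.
Rounded: 33.80%.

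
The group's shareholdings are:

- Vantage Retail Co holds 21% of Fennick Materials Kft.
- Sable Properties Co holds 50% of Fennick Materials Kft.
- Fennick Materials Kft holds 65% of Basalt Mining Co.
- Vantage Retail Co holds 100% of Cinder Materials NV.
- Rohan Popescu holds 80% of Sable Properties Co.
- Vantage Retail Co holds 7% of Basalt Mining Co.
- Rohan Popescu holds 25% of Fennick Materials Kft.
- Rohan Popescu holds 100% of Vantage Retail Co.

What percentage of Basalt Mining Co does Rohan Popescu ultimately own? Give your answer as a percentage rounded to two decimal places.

62.90%

Rohan reaches Basalt along 4 paths.
Via Vantage: 100% × 7% = 7%.
Via Vantage → Fennick: 100% × 21% × 65% = 13.65%.
Via Sable → Fennick: 80% × 50% × 65% = 26%.
Via Fennick: 25% × 65% = 16.25%.
Total: 7% + 13.65% + 26% + 16.25% = 62.9%.
Rounded: 62.90%.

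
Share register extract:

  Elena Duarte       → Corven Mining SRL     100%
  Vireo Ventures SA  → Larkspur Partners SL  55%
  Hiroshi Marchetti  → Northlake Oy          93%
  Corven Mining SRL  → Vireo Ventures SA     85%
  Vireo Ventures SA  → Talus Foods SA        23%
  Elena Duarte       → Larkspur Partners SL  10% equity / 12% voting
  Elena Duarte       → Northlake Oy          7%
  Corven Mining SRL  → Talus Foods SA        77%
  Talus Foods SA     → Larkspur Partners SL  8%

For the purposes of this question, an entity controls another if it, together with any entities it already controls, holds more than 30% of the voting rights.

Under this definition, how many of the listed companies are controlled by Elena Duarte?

4

Elena holds 100% of Corven, so Elena controls Corven.
Corven holds 85% of Vireo, so Elena controls Vireo.
Corven and Vireo together hold 77% + 23% = 100% of Talus, so Elena controls Talus.
Elena and Talus and Vireo together hold 12% + 8% + 55% = 75% of Larkspur, so Elena controls Larkspur.
No other company's threshold is met.
Elena controls 4 companies.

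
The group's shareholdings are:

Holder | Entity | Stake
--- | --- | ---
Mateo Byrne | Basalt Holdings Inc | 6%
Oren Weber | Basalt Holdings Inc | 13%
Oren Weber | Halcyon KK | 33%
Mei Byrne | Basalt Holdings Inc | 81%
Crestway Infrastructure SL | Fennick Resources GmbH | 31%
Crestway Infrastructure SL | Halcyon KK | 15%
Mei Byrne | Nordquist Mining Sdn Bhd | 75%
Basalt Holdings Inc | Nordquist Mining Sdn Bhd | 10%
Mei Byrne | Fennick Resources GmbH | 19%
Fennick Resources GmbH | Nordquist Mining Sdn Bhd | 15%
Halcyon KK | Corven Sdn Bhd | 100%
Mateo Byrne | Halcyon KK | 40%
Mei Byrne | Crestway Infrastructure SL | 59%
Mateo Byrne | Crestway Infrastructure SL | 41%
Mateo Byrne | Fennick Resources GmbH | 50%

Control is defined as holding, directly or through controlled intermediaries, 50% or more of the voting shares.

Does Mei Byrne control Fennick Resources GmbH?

Mei holds 59% of Crestway, so Mei controls Crestway.
Mei and Crestway together hold 19% + 31% = 50% of Fennick, so Mei controls Fennick.

Yes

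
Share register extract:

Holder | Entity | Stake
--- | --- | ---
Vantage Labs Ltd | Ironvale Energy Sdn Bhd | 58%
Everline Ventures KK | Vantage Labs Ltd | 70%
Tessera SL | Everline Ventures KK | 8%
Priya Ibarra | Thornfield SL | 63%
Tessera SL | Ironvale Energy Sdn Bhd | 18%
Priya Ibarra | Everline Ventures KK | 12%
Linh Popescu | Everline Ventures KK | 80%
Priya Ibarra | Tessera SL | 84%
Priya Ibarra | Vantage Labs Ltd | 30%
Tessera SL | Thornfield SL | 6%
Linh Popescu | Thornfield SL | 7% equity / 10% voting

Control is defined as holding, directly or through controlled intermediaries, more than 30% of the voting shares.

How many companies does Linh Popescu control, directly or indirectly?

3

Linh holds 80% of Everline, so Linh controls Everline.
Everline holds 70% of Vantage, so Linh controls Vantage.
Vantage holds 58% of Ironvale, so Linh controls Ironvale.
No other company's threshold is met.
Linh controls 3 companies.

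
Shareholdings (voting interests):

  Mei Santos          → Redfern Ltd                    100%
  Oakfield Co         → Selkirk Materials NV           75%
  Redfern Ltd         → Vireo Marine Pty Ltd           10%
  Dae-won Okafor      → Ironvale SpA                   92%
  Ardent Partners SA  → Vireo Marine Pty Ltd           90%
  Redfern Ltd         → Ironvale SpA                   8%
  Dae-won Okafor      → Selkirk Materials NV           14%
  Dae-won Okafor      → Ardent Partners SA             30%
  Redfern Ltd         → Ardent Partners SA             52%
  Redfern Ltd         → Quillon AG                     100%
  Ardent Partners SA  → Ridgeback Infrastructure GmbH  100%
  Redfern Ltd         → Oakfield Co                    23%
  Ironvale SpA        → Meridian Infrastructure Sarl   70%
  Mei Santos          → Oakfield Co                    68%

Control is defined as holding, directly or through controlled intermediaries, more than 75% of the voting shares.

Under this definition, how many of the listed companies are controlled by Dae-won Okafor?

1

Dae-won holds 92% of Ironvale, so Dae-won controls Ironvale.
No other company's threshold is met.
Dae-won controls 1 company.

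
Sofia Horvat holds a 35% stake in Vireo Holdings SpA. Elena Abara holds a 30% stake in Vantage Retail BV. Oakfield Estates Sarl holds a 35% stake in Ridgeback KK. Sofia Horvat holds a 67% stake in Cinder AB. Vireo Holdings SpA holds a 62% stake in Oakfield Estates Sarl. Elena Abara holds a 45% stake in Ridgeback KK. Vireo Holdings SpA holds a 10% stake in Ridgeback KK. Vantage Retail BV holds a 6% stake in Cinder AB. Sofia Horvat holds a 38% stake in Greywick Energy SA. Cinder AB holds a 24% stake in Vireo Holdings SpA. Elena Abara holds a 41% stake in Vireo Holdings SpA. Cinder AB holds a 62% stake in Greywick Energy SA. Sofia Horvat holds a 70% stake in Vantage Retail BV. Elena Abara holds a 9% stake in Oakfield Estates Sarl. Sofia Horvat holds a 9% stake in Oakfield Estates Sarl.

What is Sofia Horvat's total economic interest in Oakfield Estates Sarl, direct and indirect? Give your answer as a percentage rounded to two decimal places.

41.29%

Sofia reaches Oakfield along 4 paths.
Via Vireo: 35% × 62% = 21.7%.
Via Cinder → Vireo: 67% × 24% × 62% = 9.9696%.
Via Vantage → Cinder → Vireo: 70% × 6% × 24% × 62% = 0.62496%.
Direct stake: 9% = 9%.
Total: 21.7% + 9.9696% + 0.62496% + 9% = 41.29456%.
Rounded: 41.29%.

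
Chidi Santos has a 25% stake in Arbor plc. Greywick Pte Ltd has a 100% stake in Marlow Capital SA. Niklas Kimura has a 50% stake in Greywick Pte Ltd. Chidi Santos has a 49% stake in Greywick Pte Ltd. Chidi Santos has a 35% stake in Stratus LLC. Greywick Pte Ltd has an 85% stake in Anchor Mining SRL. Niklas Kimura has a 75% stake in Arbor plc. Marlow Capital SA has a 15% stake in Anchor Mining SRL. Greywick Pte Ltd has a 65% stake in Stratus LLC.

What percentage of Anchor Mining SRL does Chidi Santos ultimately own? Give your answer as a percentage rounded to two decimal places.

49.00%

Chidi reaches Anchor along 2 paths.
Via Greywick → Marlow: 49% × 100% × 15% = 7.35%.
Via Greywick: 49% × 85% = 41.65%.
Total: 7.35% + 41.65% = 49%.
Rounded: 49.00%.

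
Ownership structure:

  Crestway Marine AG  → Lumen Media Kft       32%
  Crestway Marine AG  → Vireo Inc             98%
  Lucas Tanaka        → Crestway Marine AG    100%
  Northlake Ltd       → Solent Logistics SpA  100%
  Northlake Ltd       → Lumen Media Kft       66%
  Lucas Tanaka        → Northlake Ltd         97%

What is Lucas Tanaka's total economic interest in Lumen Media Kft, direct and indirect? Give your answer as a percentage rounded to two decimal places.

96.02%

Lucas reaches Lumen along 2 paths.
Via Crestway: 100% × 32% = 32%.
Via Northlake: 97% × 66% = 64.02%.
Total: 32% + 64.02% = 96.02%.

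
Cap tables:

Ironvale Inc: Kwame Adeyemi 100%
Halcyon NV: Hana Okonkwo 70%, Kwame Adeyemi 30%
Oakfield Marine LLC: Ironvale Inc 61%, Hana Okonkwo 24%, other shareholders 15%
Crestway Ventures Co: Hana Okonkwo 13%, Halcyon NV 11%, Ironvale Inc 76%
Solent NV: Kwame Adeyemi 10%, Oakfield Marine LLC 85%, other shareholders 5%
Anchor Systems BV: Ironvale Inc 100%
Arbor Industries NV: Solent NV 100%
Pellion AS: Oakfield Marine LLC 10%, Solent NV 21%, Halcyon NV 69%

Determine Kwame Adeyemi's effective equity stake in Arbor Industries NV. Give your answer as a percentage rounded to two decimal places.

61.85%

Kwame reaches Arbor along 2 paths.
Via Solent: 10% × 100% = 10%.
Via Ironvale → Oakfield → Solent: 100% × 61% × 85% × 100% = 51.85%.
Total: 10% + 51.85% = 61.85%.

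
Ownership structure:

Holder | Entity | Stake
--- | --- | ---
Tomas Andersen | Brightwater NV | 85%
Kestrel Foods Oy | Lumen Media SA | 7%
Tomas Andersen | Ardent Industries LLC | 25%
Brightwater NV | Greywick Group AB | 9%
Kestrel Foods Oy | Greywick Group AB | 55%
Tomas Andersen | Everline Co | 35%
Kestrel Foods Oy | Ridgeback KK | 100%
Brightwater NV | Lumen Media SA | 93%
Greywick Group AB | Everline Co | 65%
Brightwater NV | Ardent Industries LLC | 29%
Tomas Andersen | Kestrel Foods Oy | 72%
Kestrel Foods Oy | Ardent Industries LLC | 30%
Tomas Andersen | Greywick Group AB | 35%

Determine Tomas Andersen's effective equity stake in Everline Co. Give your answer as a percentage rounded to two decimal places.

88.46%

Tomas reaches Everline along 4 paths.
Via Greywick: 35% × 65% = 22.75%.
Via Kestrel → Greywick: 72% × 55% × 65% = 25.74%.
Via Brightwater → Greywick: 85% × 9% × 65% = 4.9725%.
Direct stake: 35% = 35%.
Total: 22.75% + 25.74% + 4.9725% + 35% = 88.4625%.
Rounded: 88.46%.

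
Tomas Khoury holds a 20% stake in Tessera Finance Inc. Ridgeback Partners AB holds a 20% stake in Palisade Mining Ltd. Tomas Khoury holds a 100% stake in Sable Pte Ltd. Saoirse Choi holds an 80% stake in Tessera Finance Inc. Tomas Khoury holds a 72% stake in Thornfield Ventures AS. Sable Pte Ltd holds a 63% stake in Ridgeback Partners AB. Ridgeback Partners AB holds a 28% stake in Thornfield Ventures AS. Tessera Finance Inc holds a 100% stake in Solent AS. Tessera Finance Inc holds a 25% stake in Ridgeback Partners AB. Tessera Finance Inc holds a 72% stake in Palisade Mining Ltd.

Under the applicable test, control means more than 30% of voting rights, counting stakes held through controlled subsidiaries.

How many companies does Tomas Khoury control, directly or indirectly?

Tomas holds 100% of Sable, so Tomas controls Sable.
Sable holds 63% of Ridgeback, so Tomas controls Ridgeback.
Ridgeback and Tomas together hold 28% + 72% = 100% of Thornfield, so Tomas controls Thornfield.
No other company's threshold is met.
Tomas controls 3 companies.

3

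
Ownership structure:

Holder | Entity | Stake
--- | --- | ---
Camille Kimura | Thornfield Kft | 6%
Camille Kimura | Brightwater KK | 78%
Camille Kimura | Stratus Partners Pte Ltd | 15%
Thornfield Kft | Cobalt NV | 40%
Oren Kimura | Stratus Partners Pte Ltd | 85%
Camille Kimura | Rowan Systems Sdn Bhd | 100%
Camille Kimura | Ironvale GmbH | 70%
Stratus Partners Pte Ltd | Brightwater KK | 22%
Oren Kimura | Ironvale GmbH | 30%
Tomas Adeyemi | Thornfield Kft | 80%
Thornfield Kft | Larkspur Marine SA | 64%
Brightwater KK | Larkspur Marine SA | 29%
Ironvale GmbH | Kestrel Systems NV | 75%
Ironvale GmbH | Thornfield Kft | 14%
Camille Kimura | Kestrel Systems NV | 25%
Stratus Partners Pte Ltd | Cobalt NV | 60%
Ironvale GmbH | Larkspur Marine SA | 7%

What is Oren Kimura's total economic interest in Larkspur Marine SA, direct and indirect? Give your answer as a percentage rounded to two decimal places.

Oren reaches Larkspur along 3 paths.
Via Ironvale → Thornfield: 30% × 14% × 64% = 2.688%.
Via Ironvale: 30% × 7% = 2.1%.
Via Stratus → Brightwater: 85% × 22% × 29% = 5.423%.
Total: 2.688% + 2.1% + 5.423% = 10.211%.
Rounded: 10.21%.

10.21%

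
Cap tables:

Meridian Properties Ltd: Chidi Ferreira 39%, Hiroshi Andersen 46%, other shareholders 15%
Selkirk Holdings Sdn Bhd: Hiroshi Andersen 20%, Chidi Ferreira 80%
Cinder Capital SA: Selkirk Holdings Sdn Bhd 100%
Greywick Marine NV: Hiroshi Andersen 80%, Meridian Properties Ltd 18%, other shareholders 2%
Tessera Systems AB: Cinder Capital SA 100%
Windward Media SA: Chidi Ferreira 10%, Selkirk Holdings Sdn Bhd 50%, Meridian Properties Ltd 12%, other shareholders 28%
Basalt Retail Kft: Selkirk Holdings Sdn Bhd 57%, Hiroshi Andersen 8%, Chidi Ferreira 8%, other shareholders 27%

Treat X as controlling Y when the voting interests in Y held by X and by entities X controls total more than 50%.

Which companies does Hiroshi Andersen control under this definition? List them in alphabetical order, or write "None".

Hiroshi holds 80% of Greywick, so Hiroshi controls Greywick.
No other company's threshold is met.

Greywick Marine NV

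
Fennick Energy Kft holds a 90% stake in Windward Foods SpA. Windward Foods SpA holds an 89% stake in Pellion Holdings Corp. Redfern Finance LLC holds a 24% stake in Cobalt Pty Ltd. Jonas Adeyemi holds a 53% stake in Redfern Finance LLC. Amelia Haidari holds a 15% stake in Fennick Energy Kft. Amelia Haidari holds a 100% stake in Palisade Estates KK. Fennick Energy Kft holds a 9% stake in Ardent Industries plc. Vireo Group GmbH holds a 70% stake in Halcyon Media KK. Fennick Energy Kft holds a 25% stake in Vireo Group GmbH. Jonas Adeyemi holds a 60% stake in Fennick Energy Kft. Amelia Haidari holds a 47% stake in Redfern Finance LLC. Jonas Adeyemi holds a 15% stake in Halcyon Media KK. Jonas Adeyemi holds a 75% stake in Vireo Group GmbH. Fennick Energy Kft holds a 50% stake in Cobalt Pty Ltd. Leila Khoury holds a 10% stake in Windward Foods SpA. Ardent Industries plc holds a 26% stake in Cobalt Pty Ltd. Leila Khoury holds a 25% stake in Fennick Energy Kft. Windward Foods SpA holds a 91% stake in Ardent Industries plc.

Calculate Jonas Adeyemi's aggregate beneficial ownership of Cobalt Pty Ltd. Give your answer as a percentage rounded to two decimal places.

Jonas reaches Cobalt along 4 paths.
Via Fennick: 60% × 50% = 30%.
Via Fennick → Windward → Ardent: 60% × 90% × 91% × 26% = 12.7764%.
Via Fennick → Ardent: 60% × 9% × 26% = 1.404%.
Via Redfern: 53% × 24% = 12.72%.
Total: 30% + 12.7764% + 1.404% + 12.72% = 56.9004%.
Rounded: 56.90%.

56.90%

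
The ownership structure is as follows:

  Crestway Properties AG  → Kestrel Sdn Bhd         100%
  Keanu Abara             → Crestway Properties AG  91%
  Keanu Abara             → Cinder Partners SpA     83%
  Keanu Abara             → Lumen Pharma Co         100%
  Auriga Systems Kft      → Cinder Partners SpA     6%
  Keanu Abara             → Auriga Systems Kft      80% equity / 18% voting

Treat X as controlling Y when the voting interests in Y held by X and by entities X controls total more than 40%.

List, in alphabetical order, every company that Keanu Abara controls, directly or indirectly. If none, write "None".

Cinder Partners SpA, Crestway Properties AG, Kestrel Sdn Bhd, Lumen Pharma Co

Keanu holds 100% of Lumen, so Keanu controls Lumen.
Keanu holds 83% of Cinder, so Keanu controls Cinder.
Keanu holds 91% of Crestway, so Keanu controls Crestway.
Crestway holds 100% of Kestrel, so Keanu controls Kestrel.
No other company's threshold is met.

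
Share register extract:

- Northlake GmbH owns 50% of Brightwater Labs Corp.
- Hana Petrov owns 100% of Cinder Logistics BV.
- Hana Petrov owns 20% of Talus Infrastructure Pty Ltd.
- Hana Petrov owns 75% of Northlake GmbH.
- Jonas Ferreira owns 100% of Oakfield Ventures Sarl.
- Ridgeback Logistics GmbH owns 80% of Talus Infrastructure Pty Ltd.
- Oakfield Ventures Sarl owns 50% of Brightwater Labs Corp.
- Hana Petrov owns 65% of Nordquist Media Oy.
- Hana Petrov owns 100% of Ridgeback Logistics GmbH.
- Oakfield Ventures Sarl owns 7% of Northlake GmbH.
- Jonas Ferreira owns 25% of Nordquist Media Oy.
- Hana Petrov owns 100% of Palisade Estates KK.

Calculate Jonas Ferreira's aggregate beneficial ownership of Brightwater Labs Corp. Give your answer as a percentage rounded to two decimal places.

Jonas reaches Brightwater along 2 paths.
Via Oakfield: 100% × 50% = 50%.
Via Oakfield → Northlake: 100% × 7% × 50% = 3.5%.
Total: 50% + 3.5% = 53.5%.
Rounded: 53.50%.

53.50%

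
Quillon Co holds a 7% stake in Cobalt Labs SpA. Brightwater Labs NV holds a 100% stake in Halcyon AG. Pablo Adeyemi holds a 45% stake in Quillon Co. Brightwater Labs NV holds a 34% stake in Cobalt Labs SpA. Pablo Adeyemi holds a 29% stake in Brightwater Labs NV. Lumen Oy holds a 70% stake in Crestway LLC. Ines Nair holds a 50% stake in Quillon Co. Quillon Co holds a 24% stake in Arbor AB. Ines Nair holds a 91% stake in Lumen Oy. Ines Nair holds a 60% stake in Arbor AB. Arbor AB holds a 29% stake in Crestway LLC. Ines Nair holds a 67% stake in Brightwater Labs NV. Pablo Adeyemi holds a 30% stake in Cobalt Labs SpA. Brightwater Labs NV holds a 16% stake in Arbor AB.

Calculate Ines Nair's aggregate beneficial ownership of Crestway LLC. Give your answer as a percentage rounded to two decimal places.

87.69%

Ines reaches Crestway along 4 paths.
Via Arbor: 60% × 29% = 17.4%.
Via Brightwater → Arbor: 67% × 16% × 29% = 3.1088%.
Via Quillon → Arbor: 50% × 24% × 29% = 3.48%.
Via Lumen: 91% × 70% = 63.7%.
Total: 17.4% + 3.1088% + 3.48% + 63.7% = 87.6888%.
Rounded: 87.69%.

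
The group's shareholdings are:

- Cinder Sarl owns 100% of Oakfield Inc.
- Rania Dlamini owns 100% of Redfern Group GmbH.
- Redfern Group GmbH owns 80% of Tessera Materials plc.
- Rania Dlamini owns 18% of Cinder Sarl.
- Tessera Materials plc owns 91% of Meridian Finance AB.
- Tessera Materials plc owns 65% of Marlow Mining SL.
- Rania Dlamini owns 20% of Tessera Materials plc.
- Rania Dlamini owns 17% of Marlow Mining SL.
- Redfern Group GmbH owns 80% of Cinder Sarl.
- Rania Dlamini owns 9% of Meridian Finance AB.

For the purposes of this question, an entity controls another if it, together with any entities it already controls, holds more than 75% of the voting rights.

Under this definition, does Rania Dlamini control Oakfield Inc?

Rania holds 100% of Redfern, so Rania controls Redfern.
Redfern and Rania together hold 80% + 18% = 98% of Cinder, so Rania controls Cinder.
Cinder holds 100% of Oakfield, so Rania controls Oakfield.

Yes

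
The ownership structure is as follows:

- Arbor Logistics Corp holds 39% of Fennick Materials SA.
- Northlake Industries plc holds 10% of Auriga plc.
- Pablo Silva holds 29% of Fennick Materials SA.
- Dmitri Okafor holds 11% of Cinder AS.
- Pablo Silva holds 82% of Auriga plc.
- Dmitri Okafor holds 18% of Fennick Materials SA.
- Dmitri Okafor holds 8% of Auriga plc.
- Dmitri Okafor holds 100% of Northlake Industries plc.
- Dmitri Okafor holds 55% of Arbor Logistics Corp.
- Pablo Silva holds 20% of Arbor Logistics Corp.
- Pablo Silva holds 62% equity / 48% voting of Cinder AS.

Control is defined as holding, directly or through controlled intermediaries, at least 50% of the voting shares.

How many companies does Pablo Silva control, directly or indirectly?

Pablo holds 82% of Auriga, so Pablo controls Auriga.
No other company's threshold is met.
Pablo controls 1 company.

1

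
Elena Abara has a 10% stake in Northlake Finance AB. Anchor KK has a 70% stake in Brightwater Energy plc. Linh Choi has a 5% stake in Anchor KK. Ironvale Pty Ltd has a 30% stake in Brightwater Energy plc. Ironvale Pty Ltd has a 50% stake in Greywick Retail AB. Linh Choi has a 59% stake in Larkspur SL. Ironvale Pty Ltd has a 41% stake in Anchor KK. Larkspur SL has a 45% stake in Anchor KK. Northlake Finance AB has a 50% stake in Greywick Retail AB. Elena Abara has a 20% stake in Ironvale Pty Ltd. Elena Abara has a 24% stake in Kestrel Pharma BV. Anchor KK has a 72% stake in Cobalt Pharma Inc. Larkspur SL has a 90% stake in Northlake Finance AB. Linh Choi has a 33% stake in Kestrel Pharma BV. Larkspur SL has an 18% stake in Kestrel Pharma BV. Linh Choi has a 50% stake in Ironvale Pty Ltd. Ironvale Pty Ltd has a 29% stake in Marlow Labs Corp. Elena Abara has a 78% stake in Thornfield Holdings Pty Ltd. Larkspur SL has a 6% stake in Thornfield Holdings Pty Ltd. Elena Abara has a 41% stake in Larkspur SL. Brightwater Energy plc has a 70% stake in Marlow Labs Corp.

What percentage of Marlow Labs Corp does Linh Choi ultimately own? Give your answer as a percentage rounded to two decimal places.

Linh reaches Marlow along 5 paths.
Via Larkspur → Anchor → Brightwater: 59% × 45% × 70% × 70% = 13.0095%.
Via Anchor → Brightwater: 5% × 70% × 70% = 2.45%.
Via Ironvale → Anchor → Brightwater: 50% × 41% × 70% × 70% = 10.045%.
Via Ironvale → Brightwater: 50% × 30% × 70% = 10.5%.
Via Ironvale: 50% × 29% = 14.5%.
Total: 13.0095% + 2.45% + 10.045% + 10.5% + 14.5% = 50.5045%.
Rounded: 50.50%.

50.50%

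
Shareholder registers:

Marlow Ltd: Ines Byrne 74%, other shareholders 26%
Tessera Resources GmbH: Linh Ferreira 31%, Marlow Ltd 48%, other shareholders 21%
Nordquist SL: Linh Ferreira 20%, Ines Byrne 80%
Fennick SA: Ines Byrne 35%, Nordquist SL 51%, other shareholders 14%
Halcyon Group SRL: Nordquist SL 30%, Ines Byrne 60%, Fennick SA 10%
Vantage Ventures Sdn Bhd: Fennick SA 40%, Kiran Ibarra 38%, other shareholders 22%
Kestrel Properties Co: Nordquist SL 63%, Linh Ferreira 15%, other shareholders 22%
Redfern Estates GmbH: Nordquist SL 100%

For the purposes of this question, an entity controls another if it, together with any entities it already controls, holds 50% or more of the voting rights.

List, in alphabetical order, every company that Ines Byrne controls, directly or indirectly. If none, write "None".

Ines holds 74% of Marlow, so Ines controls Marlow.
Ines holds 80% of Nordquist, so Ines controls Nordquist.
Ines and Nordquist together hold 35% + 51% = 86% of Fennick, so Ines controls Fennick.
Nordquist and Ines and Fennick together hold 30% + 60% + 10% = 100% of Halcyon, so Ines controls Halcyon.
Nordquist holds 63% of Kestrel, so Ines controls Kestrel.
Nordquist holds 100% of Redfern, so Ines controls Redfern.
No other company's threshold is met.

Fennick SA, Halcyon Group SRL, Kestrel Properties Co, Marlow Ltd, Nordquist SL, Redfern Estates GmbH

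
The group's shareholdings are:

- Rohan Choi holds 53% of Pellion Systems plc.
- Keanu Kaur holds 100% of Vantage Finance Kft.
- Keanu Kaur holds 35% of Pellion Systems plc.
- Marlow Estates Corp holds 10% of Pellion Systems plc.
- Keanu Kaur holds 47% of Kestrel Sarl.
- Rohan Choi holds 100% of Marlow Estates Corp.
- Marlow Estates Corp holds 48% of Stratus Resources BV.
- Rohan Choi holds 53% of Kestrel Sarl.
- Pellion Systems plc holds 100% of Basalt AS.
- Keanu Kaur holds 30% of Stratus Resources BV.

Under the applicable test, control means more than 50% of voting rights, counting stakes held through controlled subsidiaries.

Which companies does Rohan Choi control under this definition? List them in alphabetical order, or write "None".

Basalt AS, Kestrel Sarl, Marlow Estates Corp, Pellion Systems plc

Rohan holds 100% of Marlow, so Rohan controls Marlow.
Rohan and Marlow together hold 53% + 10% = 63% of Pellion, so Rohan controls Pellion.
Pellion holds 100% of Basalt, so Rohan controls Basalt.
Rohan holds 53% of Kestrel, so Rohan controls Kestrel.
No other company's threshold is met.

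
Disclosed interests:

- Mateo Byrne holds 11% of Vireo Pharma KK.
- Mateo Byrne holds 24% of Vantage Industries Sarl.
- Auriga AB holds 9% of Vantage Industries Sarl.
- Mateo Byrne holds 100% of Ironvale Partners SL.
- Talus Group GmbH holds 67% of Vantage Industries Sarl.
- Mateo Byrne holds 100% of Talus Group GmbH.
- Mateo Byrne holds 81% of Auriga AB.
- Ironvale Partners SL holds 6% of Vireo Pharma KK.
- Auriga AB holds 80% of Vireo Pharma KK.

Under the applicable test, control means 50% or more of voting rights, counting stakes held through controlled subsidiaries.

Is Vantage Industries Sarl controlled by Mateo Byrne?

Yes

Mateo holds 100% of Talus, so Mateo controls Talus.
Mateo holds 81% of Auriga, so Mateo controls Auriga.
Mateo and Talus and Auriga together hold 24% + 67% + 9% = 100% of Vantage, so Mateo controls Vantage.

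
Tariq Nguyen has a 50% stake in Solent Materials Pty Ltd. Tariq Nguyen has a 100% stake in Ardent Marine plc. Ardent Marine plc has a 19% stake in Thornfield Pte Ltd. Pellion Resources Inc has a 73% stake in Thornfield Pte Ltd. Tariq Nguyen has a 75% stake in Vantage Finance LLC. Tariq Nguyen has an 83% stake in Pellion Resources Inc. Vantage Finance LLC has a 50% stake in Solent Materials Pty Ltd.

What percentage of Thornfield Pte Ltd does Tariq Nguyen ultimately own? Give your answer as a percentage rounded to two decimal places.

Tariq reaches Thornfield along 2 paths.
Via Pellion: 83% × 73% = 60.59%.
Via Ardent: 100% × 19% = 19%.
Total: 60.59% + 19% = 79.59%.

79.59%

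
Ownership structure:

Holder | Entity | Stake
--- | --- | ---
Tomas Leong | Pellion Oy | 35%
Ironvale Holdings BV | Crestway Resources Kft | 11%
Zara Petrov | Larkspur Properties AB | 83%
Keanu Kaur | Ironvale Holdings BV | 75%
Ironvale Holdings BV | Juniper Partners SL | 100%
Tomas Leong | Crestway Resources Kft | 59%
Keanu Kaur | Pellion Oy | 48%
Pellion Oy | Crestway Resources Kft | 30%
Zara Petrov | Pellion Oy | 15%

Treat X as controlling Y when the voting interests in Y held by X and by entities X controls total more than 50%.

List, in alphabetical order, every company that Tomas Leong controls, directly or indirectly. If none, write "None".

Crestway Resources Kft

Tomas holds 59% of Crestway, so Tomas controls Crestway.
No other company's threshold is met.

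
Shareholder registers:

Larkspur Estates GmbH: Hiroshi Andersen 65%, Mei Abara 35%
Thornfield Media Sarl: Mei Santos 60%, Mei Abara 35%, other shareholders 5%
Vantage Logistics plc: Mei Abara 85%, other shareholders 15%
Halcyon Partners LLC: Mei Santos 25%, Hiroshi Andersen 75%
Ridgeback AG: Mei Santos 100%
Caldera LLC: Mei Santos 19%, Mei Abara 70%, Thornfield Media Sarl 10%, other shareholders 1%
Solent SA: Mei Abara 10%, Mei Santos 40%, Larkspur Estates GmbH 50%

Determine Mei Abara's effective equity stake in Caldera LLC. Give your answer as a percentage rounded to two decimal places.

73.50%

Mei Abara reaches Caldera along 2 paths.
Direct stake: 70% = 70%.
Via Thornfield: 35% × 10% = 3.5%.
Total: 70% + 3.5% = 73.5%.
Rounded: 73.50%.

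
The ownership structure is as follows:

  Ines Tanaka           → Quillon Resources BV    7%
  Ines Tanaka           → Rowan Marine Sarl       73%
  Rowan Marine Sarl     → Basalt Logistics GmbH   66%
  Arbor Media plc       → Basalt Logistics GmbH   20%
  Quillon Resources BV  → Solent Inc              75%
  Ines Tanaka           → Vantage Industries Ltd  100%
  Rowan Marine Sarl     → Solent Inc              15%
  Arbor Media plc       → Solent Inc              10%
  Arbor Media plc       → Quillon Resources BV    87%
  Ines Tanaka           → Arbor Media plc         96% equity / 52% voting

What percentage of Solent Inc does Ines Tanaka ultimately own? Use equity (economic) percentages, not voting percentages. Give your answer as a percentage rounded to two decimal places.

88.44%

Ines reaches Solent along 4 paths.
Via Arbor: 96% × 10% = 9.6%.
Via Rowan: 73% × 15% = 10.95%.
Via Arbor → Quillon: 96% × 87% × 75% = 62.64%.
Via Quillon: 7% × 75% = 5.25%.
Total: 9.6% + 10.95% + 62.64% + 5.25% = 88.44%.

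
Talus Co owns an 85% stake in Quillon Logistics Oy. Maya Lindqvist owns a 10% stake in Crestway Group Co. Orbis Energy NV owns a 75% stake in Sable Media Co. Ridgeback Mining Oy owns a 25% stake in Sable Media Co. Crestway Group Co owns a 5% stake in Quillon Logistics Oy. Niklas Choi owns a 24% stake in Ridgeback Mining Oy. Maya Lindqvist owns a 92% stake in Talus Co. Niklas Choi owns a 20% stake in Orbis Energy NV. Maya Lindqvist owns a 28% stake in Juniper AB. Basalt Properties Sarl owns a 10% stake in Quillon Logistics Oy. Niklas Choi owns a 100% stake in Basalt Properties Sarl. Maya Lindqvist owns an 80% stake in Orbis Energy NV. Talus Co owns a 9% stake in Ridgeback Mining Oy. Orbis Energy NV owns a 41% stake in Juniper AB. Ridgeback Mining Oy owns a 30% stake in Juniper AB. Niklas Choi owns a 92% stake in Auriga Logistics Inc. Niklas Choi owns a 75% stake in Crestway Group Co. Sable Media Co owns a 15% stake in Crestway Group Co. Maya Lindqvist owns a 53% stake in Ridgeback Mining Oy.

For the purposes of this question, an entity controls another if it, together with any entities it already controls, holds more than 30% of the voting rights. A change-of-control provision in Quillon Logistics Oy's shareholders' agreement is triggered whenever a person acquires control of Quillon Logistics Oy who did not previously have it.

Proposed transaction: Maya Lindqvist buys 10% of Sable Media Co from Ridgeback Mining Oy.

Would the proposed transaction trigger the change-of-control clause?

No

The purchase adds only to Maya's holdings (Ridgeback's stake shrinks), so Maya is the only person who could newly come to control Quillon.
Maya holds 92% of Talus, so Maya controls Talus.
Talus holds 85% of Quillon, so Maya controls Quillon.
So Maya already controls Quillon before the transaction.
After the purchase, Maya holds 10% of Sable directly, and Ridgeback's stake falls to 15%.
Maya controlled Quillon already, so this is not a new person acquiring control; every other person's position is unchanged or reduced.
No new person acquires control, so the clause is not triggered.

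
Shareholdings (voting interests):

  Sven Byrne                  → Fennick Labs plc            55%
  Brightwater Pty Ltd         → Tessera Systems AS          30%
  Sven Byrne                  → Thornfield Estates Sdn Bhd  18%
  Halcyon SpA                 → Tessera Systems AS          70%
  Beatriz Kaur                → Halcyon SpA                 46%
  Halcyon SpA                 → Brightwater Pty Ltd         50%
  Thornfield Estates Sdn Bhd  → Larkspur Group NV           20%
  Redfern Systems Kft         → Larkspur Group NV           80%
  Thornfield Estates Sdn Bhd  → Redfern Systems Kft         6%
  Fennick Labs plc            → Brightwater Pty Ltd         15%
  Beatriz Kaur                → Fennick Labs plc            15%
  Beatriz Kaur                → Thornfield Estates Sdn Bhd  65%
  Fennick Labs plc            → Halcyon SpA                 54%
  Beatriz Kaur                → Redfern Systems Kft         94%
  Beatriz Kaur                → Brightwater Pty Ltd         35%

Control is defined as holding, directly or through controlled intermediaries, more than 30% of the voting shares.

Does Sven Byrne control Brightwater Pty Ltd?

Yes

Sven holds 55% of Fennick, so Sven controls Fennick.
Fennick holds 54% of Halcyon, so Sven controls Halcyon.
Fennick and Halcyon together hold 15% + 50% = 65% of Brightwater, so Sven controls Brightwater.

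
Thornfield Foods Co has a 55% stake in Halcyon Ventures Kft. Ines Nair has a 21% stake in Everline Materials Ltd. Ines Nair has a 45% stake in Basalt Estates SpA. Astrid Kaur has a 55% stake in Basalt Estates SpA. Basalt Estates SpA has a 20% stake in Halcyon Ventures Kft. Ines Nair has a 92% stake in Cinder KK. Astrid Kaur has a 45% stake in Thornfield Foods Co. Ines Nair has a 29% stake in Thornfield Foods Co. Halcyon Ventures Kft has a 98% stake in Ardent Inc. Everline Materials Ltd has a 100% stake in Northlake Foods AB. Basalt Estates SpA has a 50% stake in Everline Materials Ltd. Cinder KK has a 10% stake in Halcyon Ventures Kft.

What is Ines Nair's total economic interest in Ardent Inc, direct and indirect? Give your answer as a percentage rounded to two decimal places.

33.47%

Ines reaches Ardent along 3 paths.
Via Cinder → Halcyon: 92% × 10% × 98% = 9.016%.
Via Thornfield → Halcyon: 29% × 55% × 98% = 15.631%.
Via Basalt → Halcyon: 45% × 20% × 98% = 8.82%.
Total: 9.016% + 15.631% + 8.82% = 33.467%.
Rounded: 33.47%.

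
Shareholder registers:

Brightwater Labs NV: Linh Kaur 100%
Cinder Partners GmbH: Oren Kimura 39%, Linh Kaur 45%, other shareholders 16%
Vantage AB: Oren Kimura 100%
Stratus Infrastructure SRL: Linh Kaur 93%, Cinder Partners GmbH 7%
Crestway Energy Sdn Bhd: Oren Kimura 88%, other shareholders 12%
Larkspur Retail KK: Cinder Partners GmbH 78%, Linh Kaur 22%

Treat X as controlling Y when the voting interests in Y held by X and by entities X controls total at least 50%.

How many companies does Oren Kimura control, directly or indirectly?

Oren holds 100% of Vantage, so Oren controls Vantage.
Oren holds 88% of Crestway, so Oren controls Crestway.
No other company's threshold is met.
Oren controls 2 companies.

2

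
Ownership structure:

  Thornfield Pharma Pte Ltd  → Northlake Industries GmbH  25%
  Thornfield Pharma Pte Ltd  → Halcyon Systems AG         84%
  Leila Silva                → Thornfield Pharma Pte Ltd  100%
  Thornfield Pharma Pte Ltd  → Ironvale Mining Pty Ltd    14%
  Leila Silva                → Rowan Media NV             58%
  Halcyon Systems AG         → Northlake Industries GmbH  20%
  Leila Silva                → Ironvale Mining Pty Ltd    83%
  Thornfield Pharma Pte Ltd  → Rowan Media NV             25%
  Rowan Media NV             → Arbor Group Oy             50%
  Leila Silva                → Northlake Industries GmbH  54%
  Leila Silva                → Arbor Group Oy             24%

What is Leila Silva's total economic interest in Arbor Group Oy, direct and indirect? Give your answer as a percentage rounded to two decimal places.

Leila reaches Arbor along 3 paths.
Direct stake: 24% = 24%.
Via Thornfield → Rowan: 100% × 25% × 50% = 12.5%.
Via Rowan: 58% × 50% = 29%.
Total: 24% + 12.5% + 29% = 65.5%.
Rounded: 65.50%.

65.50%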